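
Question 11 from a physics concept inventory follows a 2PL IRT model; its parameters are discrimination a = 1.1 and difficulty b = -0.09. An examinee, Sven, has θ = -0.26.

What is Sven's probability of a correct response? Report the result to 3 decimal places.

0.453

P(θ) = 1 / (1 + exp(−a(θ − b)))
Exponent: 1.1 × (-0.26 − (-0.09)) = -0.1870
1/(1 + e^{0.1870}) = 0.4534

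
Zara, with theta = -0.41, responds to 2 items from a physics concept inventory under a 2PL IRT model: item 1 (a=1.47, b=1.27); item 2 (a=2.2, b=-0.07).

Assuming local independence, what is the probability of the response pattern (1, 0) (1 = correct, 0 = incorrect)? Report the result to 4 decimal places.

0.0530

P(theta) = 1 / (1 + exp(−a(theta − b)))
P_1 = 1/(1+e^{2.4696}) = 0.0780
P_2 = 1/(1+e^{0.7480}) = 0.3213
L = P_1 × (1−P_2) = 0.0780 × 0.6787 = 0.05295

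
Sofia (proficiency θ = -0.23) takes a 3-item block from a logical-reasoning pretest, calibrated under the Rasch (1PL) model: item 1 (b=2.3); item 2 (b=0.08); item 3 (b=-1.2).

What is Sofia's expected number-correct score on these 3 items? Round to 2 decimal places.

1.22

P(θ) = 1 / (1 + exp(−(θ − b)))
P_1 = 1/(1+e^{2.5300}) = 0.0738
P_2 = 1/(1+e^{0.3100}) = 0.4231
P_3 = 1/(1+e^{-0.9700}) = 0.7251
E[score] = 0.0738 + 0.4231 + 0.7251 = 1.2220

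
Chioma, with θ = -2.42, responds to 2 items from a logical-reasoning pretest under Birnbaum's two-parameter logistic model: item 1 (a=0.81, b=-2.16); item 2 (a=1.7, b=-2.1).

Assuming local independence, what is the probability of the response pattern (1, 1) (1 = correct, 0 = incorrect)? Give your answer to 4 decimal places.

P(θ) = 1 / (1 + exp(−a(θ − b)))
P_1 = 1/(1+e^{0.2106}) = 0.4475
P_2 = 1/(1+e^{0.5440}) = 0.3673
L = P_1 × P_2 = 0.4475 × 0.3673 = 0.16436

0.1644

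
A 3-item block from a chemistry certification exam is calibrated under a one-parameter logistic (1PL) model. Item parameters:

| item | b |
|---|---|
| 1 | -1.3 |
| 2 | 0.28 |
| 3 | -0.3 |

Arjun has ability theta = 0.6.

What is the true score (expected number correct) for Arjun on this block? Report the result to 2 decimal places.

2.16

P(theta) = 1 / (1 + exp(−(theta − b)))
P_1 = 1/(1+e^{-1.9000}) = 0.8699
P_2 = 1/(1+e^{-0.3200}) = 0.5793
P_3 = 1/(1+e^{-0.9000}) = 0.7109
E[score] = 0.8699 + 0.5793 + 0.7109 = 2.1602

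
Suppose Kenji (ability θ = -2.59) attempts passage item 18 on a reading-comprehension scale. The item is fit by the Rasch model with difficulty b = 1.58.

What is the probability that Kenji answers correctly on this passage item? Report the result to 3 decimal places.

0.015

P(θ) = 1 / (1 + exp(−(θ − b)))
Exponent: (-2.59 − 1.58) = -4.1700
1/(1 + e^{4.1700}) = 0.0152
P = 0.0152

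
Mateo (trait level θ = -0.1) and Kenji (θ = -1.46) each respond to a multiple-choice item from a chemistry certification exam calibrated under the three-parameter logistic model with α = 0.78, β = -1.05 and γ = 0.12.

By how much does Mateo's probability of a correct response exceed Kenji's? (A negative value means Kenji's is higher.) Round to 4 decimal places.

0.2257

P(θ) = γ + (1 − γ) · 1 / (1 + exp(−α(θ − β)))
P(Mateo) = 0.7159  [exponent 0.7410]
P(Kenji) = 0.4902  [exponent -0.3198]
Difference = 0.7159 − 0.4902 = 0.2257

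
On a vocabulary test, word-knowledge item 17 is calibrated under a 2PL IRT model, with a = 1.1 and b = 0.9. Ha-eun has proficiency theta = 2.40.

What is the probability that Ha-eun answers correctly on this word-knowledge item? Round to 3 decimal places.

0.839

P(theta) = 1 / (1 + exp(−a(theta − b)))
Exponent: 1.1 × (2.40 − 0.9) = 1.6500
1/(1 + e^{-1.6500}) = 0.8389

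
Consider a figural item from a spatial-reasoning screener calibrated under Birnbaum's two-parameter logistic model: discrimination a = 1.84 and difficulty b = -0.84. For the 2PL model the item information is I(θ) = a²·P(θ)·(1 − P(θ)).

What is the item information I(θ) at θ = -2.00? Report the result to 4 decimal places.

P = 1/(1+e^{2.1344}) = 0.1058
P(1−P) = 0.1058 × 0.8942 = 0.0946
I = a² × P(1−P) = 1.84² × 0.0946 = 0.32029

0.3203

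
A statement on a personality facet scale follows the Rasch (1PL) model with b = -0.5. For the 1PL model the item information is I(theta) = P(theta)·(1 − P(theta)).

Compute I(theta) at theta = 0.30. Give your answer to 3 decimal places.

P = 1/(1+e^{-0.8000}) = 0.6900
P(1−P) = 0.6900 × 0.3100 = 0.2139
I = P(1−P) = 0.21391

0.214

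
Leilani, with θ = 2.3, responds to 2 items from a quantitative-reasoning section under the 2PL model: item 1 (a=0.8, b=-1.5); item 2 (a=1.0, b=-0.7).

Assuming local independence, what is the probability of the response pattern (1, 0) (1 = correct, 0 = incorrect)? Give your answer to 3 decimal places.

0.045

P(θ) = 1 / (1 + exp(−a(θ − b)))
P_1 = 1/(1+e^{-3.0400}) = 0.9543
P_2 = 1/(1+e^{-3.0000}) = 0.9526
L = P_1 × (1−P_2) = 0.9543 × 0.0474 = 0.04526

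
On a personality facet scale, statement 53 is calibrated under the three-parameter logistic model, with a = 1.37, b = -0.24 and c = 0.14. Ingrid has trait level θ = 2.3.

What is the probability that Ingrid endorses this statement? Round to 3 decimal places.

0.974

P(θ) = c + (1 − c) · 1 / (1 + exp(−a(θ − b)))
Exponent: 1.37 × (2.3 − (-0.24)) = 3.4798
1/(1 + e^{-3.4798}) = 0.9701
P = 0.14 + 0.86 × 0.9701 = 0.9743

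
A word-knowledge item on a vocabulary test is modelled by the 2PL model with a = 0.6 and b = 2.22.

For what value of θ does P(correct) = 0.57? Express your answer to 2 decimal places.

P(θ) = 1 / (1 + exp(−a(θ − b)))
logit = ln(0.5700/0.4300) = 0.2819
θ = b + logit/(a) = 2.22 + 0.2819/0.6000 = 2.6898

2.69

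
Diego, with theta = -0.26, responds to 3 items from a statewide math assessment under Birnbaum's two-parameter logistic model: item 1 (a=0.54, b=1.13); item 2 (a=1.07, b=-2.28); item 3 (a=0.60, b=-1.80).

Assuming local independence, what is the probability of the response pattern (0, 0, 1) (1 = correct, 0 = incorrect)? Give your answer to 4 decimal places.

P(theta) = 1 / (1 + exp(−a(theta − b)))
P_1 = 1/(1+e^{0.7506}) = 0.3207
P_2 = 1/(1+e^{-2.1614}) = 0.8967
P_3 = 1/(1+e^{-0.9240}) = 0.7159
L = (1−P_1) × (1−P_2) × P_3 = 0.6793 × 0.1033 × 0.7159 = 0.05022

0.0502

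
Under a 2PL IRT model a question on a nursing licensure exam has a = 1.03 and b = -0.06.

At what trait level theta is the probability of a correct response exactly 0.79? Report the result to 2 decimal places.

1.23

P(theta) = 1 / (1 + exp(−a(theta − b)))
logit = ln(0.7900/0.2100) = 1.3249
theta = b + logit/(a) = -0.06 + 1.3249/1.0300 = 1.2263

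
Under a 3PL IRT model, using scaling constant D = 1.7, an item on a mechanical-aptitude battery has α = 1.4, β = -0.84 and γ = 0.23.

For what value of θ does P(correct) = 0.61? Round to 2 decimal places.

P(θ) = γ + (1 − γ) · 1 / (1 + exp(−D·α(θ − β)))
Remove guessing floor: (0.61 − 0.23)/(1 − 0.23) = 0.4935
logit = ln(0.4935/0.5065) = -0.0260
θ = β + logit/(1.7·α) = -0.84 + (-0.0260)/2.3800 = -0.8509

-0.85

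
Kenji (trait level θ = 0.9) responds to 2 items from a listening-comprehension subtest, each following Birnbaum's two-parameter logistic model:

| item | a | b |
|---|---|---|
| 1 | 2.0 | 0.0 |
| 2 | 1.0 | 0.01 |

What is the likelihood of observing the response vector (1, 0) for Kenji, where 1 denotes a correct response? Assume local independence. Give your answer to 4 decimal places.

0.2498

P(θ) = 1 / (1 + exp(−a(θ − b)))
P_1 = 1/(1+e^{-1.8000}) = 0.8581
P_2 = 1/(1+e^{-0.8900}) = 0.7089
L = P_1 × (1−P_2) = 0.8581 × 0.2911 = 0.24982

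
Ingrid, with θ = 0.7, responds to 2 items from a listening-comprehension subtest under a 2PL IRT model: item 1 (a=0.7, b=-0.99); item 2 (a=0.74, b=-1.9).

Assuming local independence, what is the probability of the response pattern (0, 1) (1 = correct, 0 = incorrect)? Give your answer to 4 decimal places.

P(θ) = 1 / (1 + exp(−a(θ − b)))
P_1 = 1/(1+e^{-1.1830}) = 0.7655
P_2 = 1/(1+e^{-1.9240}) = 0.8726
L = (1−P_1) × P_2 = 0.2345 × 0.8726 = 0.20463

0.2046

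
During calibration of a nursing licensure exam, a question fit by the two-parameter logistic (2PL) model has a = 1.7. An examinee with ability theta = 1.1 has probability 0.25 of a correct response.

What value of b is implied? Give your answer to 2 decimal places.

1.75

P(theta) = 1 / (1 + exp(−a(theta − b)))
logit(0.25) = ln(0.25/0.75) = -1.0986
b = theta − logit/(a) = 1.1 − (-1.0986)/1.7000 = 1.7462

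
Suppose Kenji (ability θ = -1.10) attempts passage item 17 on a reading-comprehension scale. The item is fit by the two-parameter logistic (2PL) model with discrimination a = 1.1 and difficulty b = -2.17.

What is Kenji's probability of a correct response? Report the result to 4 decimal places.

0.7644

P(θ) = 1 / (1 + exp(−a(θ − b)))
Exponent: 1.1 × (-1.10 − (-2.17)) = 1.1770
1/(1 + e^{-1.1770}) = 0.7644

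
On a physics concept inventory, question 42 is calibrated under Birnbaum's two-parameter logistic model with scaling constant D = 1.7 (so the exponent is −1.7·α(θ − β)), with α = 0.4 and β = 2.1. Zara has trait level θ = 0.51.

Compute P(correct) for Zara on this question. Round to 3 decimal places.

P(θ) = 1 / (1 + exp(−D·α(θ − β)))
Exponent: 1.7 × 0.4 × (0.51 − 2.1) = -1.0812
1/(1 + e^{1.0812}) = 0.2533
P = 0.2533

0.253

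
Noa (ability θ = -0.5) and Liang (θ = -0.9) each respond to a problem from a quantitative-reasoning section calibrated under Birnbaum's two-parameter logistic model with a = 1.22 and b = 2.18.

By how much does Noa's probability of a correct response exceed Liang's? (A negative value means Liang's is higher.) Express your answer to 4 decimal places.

P(θ) = 1 / (1 + exp(−a(θ − b)))
P(Noa) = 0.0366  [exponent -3.2696]
P(Liang) = 0.0228  [exponent -3.7576]
Difference = 0.0366 − 0.0228 = 0.0138

0.0138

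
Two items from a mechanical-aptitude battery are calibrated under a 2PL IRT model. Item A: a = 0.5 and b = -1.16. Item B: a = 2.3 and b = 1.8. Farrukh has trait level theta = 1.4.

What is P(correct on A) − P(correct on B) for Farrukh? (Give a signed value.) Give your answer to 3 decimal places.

0.497

P(theta) = 1 / (1 + exp(−a(theta − b)))
P_A = 0.7824
P_B = 0.2850
P_A − P_B = 0.4975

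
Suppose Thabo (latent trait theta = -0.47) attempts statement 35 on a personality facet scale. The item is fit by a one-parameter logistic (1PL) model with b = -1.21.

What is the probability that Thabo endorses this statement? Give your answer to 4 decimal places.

P(theta) = 1 / (1 + exp(−(theta − b)))
Exponent: (-0.47 − (-1.21)) = 0.7400
1/(1 + e^{-0.7400}) = 0.6770
P = 0.6770

0.6770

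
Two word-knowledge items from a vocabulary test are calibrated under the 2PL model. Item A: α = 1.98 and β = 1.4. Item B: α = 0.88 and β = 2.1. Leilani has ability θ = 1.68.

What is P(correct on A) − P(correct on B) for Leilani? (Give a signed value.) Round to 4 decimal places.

P(θ) = 1 / (1 + exp(−α(θ − β)))
P_A = 0.6352
P_B = 0.4086
P_A − P_B = 0.2265

0.2265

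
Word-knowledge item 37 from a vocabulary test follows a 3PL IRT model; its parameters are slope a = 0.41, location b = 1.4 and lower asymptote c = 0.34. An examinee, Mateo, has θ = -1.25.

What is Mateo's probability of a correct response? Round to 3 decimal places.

P(θ) = c + (1 − c) · 1 / (1 + exp(−a(θ − b)))
Exponent: 0.41 × (-1.25 − 1.4) = -1.0865
1/(1 + e^{1.0865}) = 0.2523
P = 0.34 + 0.66 × 0.2523 = 0.5065

0.507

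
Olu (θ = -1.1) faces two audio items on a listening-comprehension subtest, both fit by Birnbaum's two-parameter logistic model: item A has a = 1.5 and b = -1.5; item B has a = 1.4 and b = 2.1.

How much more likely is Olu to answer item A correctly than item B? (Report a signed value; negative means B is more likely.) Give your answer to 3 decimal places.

0.634

P(θ) = 1 / (1 + exp(−a(θ − b)))
P_A = 0.6457
P_B = 0.0112
P_A − P_B = 0.6344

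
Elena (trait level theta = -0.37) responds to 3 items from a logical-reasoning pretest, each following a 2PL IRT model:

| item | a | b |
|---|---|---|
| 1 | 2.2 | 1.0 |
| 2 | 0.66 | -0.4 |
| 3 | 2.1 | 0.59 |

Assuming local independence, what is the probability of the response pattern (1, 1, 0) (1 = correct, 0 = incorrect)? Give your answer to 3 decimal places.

0.021

P(theta) = 1 / (1 + exp(−a(theta − b)))
P_1 = 1/(1+e^{3.0140}) = 0.0468
P_2 = 1/(1+e^{-0.0198}) = 0.5049
P_3 = 1/(1+e^{2.0160}) = 0.1175
L = P_1 × P_2 × (1−P_3) = 0.0468 × 0.5049 × 0.8825 = 0.02085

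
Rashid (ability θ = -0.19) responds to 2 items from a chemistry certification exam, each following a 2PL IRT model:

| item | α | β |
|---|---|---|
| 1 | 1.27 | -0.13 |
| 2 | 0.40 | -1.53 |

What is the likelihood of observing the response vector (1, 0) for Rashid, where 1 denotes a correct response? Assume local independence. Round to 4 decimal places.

P(θ) = 1 / (1 + exp(−α(θ − β)))
P_1 = 1/(1+e^{0.0762}) = 0.4810
P_2 = 1/(1+e^{-0.5360}) = 0.6309
L = P_1 × (1−P_2) = 0.4810 × 0.3691 = 0.17753

0.1775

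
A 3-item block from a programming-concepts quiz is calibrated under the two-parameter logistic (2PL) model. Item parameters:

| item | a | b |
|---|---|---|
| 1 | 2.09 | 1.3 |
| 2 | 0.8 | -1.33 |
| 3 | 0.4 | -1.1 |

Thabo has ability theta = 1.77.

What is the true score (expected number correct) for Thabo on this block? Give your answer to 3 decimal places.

P(theta) = 1 / (1 + exp(−a(theta − b)))
P_1 = 1/(1+e^{-0.9823}) = 0.7276
P_2 = 1/(1+e^{-2.4800}) = 0.9227
P_3 = 1/(1+e^{-1.1480}) = 0.7591
E[score] = 0.7276 + 0.9227 + 0.7591 = 2.4094

2.409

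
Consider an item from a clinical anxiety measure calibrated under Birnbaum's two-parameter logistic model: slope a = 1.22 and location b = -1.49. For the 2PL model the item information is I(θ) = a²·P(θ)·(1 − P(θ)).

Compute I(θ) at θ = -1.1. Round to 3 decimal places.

0.352

P = 1/(1+e^{-0.4758}) = 0.6168
P(1−P) = 0.6168 × 0.3832 = 0.2364
I = a² × P(1−P) = 1.22² × 0.2364 = 0.35181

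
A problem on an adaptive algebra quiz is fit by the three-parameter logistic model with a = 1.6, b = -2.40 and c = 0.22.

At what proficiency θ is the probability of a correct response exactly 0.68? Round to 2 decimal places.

-2.17

P(θ) = c + (1 − c) · 1 / (1 + exp(−a(θ − b)))
Remove guessing floor: (0.68 − 0.22)/(1 − 0.22) = 0.5897
logit = ln(0.5897/0.4103) = 0.3629
θ = b + logit/(a) = -2.40 + 0.3629/1.6000 = -2.1732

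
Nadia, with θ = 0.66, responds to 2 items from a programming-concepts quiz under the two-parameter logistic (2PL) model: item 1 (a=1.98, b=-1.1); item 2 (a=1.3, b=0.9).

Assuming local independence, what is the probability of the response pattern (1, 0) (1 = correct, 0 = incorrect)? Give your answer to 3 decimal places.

P(θ) = 1 / (1 + exp(−a(θ − b)))
P_1 = 1/(1+e^{-3.4848}) = 0.9703
P_2 = 1/(1+e^{0.3120}) = 0.4226
L = P_1 × (1−P_2) = 0.9703 × 0.5774 = 0.56020

0.560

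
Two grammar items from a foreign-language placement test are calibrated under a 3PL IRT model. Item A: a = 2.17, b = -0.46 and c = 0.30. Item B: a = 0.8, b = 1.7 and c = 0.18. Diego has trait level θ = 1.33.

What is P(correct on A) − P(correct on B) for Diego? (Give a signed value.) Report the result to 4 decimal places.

0.4561

P(θ) = c + (1 − c) · 1 / (1 + exp(−a(θ − b)))
P_A = 0.9859
P_B = 0.5298
P_A − P_B = 0.4561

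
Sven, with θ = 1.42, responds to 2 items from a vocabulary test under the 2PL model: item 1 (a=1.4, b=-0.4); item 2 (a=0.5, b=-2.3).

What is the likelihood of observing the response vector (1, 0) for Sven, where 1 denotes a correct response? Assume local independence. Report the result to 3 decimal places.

0.125

P(θ) = 1 / (1 + exp(−a(θ − b)))
P_1 = 1/(1+e^{-2.5480}) = 0.9274
P_2 = 1/(1+e^{-1.8600}) = 0.8653
L = P_1 × (1−P_2) = 0.9274 × 0.1347 = 0.12493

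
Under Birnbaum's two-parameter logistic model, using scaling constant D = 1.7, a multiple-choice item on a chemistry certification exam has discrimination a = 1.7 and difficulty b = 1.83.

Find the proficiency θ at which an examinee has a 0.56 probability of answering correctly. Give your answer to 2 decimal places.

P(θ) = 1 / (1 + exp(−D·a(θ − b)))
logit = ln(0.5600/0.4400) = 0.2412
θ = b + logit/(1.7·a) = 1.83 + 0.2412/2.8900 = 1.9134

1.91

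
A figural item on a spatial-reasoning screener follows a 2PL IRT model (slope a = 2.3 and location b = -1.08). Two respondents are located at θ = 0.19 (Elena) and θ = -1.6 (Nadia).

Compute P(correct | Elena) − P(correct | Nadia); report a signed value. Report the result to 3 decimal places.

0.717

P(θ) = 1 / (1 + exp(−a(θ − b)))
P(Elena) = 0.9489  [exponent 2.9210]
P(Nadia) = 0.2322  [exponent -1.1960]
Difference = 0.9489 − 0.2322 = 0.7167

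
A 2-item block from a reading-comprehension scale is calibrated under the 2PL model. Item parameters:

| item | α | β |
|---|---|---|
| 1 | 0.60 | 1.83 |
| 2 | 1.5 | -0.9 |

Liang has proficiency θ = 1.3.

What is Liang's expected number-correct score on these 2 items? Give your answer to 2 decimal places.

1.39

P(θ) = 1 / (1 + exp(−α(θ − β)))
P_1 = 1/(1+e^{0.3180}) = 0.4212
P_2 = 1/(1+e^{-3.3000}) = 0.9644
E[score] = 0.4212 + 0.9644 = 1.3856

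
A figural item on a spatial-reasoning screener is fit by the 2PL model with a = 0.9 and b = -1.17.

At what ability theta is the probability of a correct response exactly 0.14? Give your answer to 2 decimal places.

P(theta) = 1 / (1 + exp(−a(theta − b)))
logit = ln(0.1400/0.8600) = -1.8153
theta = b + logit/(a) = -1.17 + (-1.8153)/0.9000 = -3.1870

-3.19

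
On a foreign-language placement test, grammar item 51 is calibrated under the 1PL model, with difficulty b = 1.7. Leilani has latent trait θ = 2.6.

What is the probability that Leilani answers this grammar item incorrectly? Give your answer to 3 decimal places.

P(θ) = 1 / (1 + exp(−(θ − b)))
Exponent: (2.6 − 1.7) = 0.9000
1/(1 + e^{-0.9000}) = 0.7109
P = 0.7109
P(incorrect) = 1 − 0.7109 = 0.2891

0.289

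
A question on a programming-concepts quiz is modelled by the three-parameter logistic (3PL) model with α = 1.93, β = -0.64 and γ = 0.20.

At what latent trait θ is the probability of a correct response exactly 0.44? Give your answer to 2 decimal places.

-1.08

P(θ) = γ + (1 − γ) · 1 / (1 + exp(−α(θ − β)))
Remove guessing floor: (0.44 − 0.20)/(1 − 0.20) = 0.3000
logit = ln(0.3000/0.7000) = -0.8473
θ = β + logit/(α) = -0.64 + (-0.8473)/1.9300 = -1.0790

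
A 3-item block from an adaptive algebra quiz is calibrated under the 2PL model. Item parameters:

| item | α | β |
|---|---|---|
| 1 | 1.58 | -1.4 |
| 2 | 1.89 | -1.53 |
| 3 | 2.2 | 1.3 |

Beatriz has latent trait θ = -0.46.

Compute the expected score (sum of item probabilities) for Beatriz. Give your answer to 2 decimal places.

P(θ) = 1 / (1 + exp(−α(θ − β)))
P_1 = 1/(1+e^{-1.4852}) = 0.8154
P_2 = 1/(1+e^{-2.0223}) = 0.8831
P_3 = 1/(1+e^{3.8720}) = 0.0204
E[score] = 0.8154 + 0.8831 + 0.0204 = 1.7189

1.72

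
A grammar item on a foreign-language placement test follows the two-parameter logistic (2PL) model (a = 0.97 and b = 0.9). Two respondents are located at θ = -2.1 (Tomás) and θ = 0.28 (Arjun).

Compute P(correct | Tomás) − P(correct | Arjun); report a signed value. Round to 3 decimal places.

P(θ) = 1 / (1 + exp(−a(θ − b)))
P(Tomás) = 0.0517  [exponent -2.9100]
P(Arjun) = 0.3540  [exponent -0.6014]
Difference = 0.0517 − 0.3540 = -0.3024

-0.302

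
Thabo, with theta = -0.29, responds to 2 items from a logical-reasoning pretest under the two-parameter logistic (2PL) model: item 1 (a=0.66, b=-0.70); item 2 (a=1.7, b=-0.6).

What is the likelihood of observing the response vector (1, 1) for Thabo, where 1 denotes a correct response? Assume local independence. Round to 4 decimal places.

0.3567

P(theta) = 1 / (1 + exp(−a(theta − b)))
P_1 = 1/(1+e^{-0.2706}) = 0.5672
P_2 = 1/(1+e^{-0.5270}) = 0.6288
L = P_1 × P_2 = 0.5672 × 0.6288 = 0.35667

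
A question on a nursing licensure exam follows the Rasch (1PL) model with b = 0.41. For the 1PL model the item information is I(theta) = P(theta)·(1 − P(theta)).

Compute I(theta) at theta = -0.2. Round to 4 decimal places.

0.2281

P = 1/(1+e^{0.6100}) = 0.3521
P(1−P) = 0.3521 × 0.6479 = 0.2281
I = P(1−P) = 0.22811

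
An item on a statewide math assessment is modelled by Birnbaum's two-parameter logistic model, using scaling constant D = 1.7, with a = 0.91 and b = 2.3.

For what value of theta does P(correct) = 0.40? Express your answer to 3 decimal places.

P(theta) = 1 / (1 + exp(−D·a(theta − b)))
logit = ln(0.4000/0.6000) = -0.4055
theta = b + logit/(1.7·a) = 2.3 + (-0.4055)/1.5470 = 2.0379

2.038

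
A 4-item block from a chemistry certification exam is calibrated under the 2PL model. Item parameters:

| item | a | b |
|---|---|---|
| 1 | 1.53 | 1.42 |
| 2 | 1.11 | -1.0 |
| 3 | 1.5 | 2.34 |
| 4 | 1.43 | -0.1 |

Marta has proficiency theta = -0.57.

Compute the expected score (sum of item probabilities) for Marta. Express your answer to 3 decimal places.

P(theta) = 1 / (1 + exp(−a(theta − b)))
P_1 = 1/(1+e^{3.0447}) = 0.0454
P_2 = 1/(1+e^{-0.4773}) = 0.6171
P_3 = 1/(1+e^{4.3650}) = 0.0126
P_4 = 1/(1+e^{0.6721}) = 0.3380
E[score] = 0.0454 + 0.6171 + 0.0126 + 0.3380 = 1.0131

1.013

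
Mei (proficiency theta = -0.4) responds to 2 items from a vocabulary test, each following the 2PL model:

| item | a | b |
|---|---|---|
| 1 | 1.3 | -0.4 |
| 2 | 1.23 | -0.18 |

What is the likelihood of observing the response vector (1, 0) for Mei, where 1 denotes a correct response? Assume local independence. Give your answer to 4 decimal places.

P(theta) = 1 / (1 + exp(−a(theta − b)))
P_1 = 1/(1+e^{0.0000}) = 0.5000
P_2 = 1/(1+e^{0.2706}) = 0.4328
L = P_1 × (1−P_2) = 0.5000 × 0.5672 = 0.28362

0.2836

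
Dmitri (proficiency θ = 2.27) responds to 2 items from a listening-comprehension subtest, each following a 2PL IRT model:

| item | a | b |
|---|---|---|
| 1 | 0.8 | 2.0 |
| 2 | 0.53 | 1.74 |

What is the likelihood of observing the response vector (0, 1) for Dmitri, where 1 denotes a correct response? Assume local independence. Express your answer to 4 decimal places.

P(θ) = 1 / (1 + exp(−a(θ − b)))
P_1 = 1/(1+e^{-0.2160}) = 0.5538
P_2 = 1/(1+e^{-0.2809}) = 0.5698
L = (1−P_1) × P_2 = 0.4462 × 0.5698 = 0.25424

0.2542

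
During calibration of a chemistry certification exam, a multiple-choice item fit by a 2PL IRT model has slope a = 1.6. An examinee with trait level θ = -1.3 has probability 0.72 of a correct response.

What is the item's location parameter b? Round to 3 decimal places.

P(θ) = 1 / (1 + exp(−a(θ − b)))
logit(0.72) = ln(0.72/0.28) = 0.9445
b = θ − logit/(a) = -1.3 − 0.9445/1.6000 = -1.8903

-1.890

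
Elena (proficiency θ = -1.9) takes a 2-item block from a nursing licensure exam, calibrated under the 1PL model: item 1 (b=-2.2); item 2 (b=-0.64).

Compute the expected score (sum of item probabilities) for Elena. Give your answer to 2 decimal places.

0.80

P(θ) = 1 / (1 + exp(−(θ − b)))
P_1 = 1/(1+e^{-0.3000}) = 0.5744
P_2 = 1/(1+e^{1.2600}) = 0.2210
E[score] = 0.5744 + 0.2210 = 0.7954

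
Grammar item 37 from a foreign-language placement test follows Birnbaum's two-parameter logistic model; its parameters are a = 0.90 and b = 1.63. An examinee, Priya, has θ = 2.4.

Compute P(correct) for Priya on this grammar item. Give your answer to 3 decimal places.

0.667

P(θ) = 1 / (1 + exp(−a(θ − b)))
Exponent: 0.90 × (2.4 − 1.63) = 0.6930
1/(1 + e^{-0.6930}) = 0.6666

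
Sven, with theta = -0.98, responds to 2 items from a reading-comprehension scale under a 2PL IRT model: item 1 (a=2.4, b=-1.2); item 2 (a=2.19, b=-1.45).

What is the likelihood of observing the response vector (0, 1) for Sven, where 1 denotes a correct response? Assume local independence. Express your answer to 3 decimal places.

0.273

P(theta) = 1 / (1 + exp(−a(theta − b)))
P_1 = 1/(1+e^{-0.5280}) = 0.6290
P_2 = 1/(1+e^{-1.0293}) = 0.7368
L = (1−P_1) × P_2 = 0.3710 × 0.7368 = 0.27333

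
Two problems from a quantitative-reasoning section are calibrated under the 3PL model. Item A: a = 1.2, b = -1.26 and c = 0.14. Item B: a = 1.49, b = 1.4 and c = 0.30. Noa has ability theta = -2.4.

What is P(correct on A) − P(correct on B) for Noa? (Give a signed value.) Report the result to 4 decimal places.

P(theta) = c + (1 − c) · 1 / (1 + exp(−a(theta − b)))
P_A = 0.3145
P_B = 0.3024
P_A − P_B = 0.0121

0.0121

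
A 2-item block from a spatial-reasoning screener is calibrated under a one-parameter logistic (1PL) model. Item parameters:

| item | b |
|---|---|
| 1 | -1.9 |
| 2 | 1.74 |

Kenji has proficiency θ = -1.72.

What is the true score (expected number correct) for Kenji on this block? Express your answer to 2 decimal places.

P(θ) = 1 / (1 + exp(−(θ − b)))
P_1 = 1/(1+e^{-0.1800}) = 0.5449
P_2 = 1/(1+e^{3.4600}) = 0.0305
E[score] = 0.5449 + 0.0305 = 0.5754

0.58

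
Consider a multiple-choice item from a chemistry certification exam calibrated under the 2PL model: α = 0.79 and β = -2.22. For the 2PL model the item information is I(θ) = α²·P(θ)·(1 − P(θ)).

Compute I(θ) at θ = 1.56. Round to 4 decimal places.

P = 1/(1+e^{-2.9862}) = 0.9519
P(1−P) = 0.9519 × 0.0481 = 0.0457
I = α² × P(1−P) = 0.79² × 0.0457 = 0.02855

0.0285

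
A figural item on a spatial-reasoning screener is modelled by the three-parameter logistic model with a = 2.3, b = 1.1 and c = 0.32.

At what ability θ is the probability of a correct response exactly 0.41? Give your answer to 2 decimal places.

0.28

P(θ) = c + (1 − c) · 1 / (1 + exp(−a(θ − b)))
Remove guessing floor: (0.41 − 0.32)/(1 − 0.32) = 0.1324
logit = ln(0.1324/0.8676) = -1.8803
θ = b + logit/(a) = 1.1 + (-1.8803)/2.3000 = 0.2825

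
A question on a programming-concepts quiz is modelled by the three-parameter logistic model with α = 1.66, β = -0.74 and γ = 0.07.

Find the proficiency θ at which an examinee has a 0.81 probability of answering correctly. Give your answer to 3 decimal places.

0.079

P(θ) = γ + (1 − γ) · 1 / (1 + exp(−α(θ − β)))
Remove guessing floor: (0.81 − 0.07)/(1 − 0.07) = 0.7957
logit = ln(0.7957/0.2043) = 1.3596
θ = β + logit/(α) = -0.74 + 1.3596/1.6600 = 0.0791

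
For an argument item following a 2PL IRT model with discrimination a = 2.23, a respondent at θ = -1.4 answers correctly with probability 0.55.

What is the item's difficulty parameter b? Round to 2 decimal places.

-1.49

P(θ) = 1 / (1 + exp(−a(θ − b)))
logit(0.55) = ln(0.55/0.45) = 0.2007
b = θ − logit/(a) = -1.4 − 0.2007/2.2300 = -1.4900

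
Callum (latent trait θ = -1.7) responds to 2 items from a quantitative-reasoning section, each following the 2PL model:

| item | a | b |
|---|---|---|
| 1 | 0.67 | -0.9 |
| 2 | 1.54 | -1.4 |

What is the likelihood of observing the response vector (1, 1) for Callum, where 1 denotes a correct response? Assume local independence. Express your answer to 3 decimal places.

P(θ) = 1 / (1 + exp(−a(θ − b)))
P_1 = 1/(1+e^{0.5360}) = 0.3691
P_2 = 1/(1+e^{0.4620}) = 0.3865
L = P_1 × P_2 = 0.3691 × 0.3865 = 0.14267

0.143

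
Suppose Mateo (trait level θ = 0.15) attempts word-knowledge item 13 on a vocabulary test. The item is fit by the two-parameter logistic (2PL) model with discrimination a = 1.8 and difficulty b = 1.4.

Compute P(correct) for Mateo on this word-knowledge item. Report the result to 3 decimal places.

P(θ) = 1 / (1 + exp(−a(θ − b)))
Exponent: 1.8 × (0.15 − 1.4) = -2.2500
1/(1 + e^{2.2500}) = 0.0953

0.095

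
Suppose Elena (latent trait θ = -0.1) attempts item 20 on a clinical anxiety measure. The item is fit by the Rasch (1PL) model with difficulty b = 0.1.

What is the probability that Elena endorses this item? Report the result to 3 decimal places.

P(θ) = 1 / (1 + exp(−(θ − b)))
Exponent: (-0.1 − 0.1) = -0.2000
1/(1 + e^{0.2000}) = 0.4502
P = 0.4502

0.450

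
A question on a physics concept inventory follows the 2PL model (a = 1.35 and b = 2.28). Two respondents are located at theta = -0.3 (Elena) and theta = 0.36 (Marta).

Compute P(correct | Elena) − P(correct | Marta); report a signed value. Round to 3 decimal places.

P(theta) = 1 / (1 + exp(−a(theta − b)))
P(Elena) = 0.0298  [exponent -3.4830]
P(Marta) = 0.0697  [exponent -2.5920]
Difference = 0.0298 − 0.0697 = -0.0399

-0.040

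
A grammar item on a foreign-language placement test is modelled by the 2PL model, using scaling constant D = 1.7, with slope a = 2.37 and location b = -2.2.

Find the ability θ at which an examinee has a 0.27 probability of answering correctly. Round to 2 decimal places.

-2.45

P(θ) = 1 / (1 + exp(−D·a(θ − b)))
logit = ln(0.2700/0.7300) = -0.9946
θ = b + logit/(1.7·a) = -2.2 + (-0.9946)/4.0290 = -2.4469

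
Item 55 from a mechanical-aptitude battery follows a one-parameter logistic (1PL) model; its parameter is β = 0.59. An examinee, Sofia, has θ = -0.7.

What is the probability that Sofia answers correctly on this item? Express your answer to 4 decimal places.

0.2159

P(θ) = 1 / (1 + exp(−(θ − β)))
Exponent: (-0.7 − 0.59) = -1.2900
1/(1 + e^{1.2900}) = 0.2159
P = 0.2159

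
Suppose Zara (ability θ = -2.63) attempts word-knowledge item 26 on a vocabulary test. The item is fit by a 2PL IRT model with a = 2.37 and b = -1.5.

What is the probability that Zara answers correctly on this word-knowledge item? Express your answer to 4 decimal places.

P(θ) = 1 / (1 + exp(−a(θ − b)))
Exponent: 2.37 × (-2.63 − (-1.5)) = -2.6781
1/(1 + e^{2.6781}) = 0.0643

0.0643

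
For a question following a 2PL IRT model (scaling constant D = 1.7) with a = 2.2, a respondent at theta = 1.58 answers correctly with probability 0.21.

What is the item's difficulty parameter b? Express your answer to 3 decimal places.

P(theta) = 1 / (1 + exp(−D·a(theta − b)))
logit(0.21) = ln(0.21/0.79) = -1.3249
b = theta − logit/(1.7·a) = 1.58 − (-1.3249)/3.7400 = 1.9343

1.934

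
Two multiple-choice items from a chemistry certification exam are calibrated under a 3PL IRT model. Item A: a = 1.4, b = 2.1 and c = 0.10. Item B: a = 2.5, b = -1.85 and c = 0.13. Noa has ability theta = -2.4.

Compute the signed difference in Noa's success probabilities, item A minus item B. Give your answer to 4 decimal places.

-0.2039

P(theta) = c + (1 − c) · 1 / (1 + exp(−a(theta − b)))
P_A = 0.1016
P_B = 0.3056
P_A − P_B = -0.2039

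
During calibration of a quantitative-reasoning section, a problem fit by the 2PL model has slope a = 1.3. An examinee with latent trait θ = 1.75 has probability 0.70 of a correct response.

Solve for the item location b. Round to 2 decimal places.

P(θ) = 1 / (1 + exp(−a(θ − b)))
logit(0.70) = ln(0.70/0.30) = 0.8473
b = θ − logit/(a) = 1.75 − 0.8473/1.3000 = 1.0982

1.10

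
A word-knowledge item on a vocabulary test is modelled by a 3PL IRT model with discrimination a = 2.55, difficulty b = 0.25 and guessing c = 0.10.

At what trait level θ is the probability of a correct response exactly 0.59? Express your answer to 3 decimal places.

0.320

P(θ) = c + (1 − c) · 1 / (1 + exp(−a(θ − b)))
Remove guessing floor: (0.59 − 0.10)/(1 − 0.10) = 0.5444
logit = ln(0.5444/0.4556) = 0.1782
θ = b + logit/(a) = 0.25 + 0.1782/2.5500 = 0.3199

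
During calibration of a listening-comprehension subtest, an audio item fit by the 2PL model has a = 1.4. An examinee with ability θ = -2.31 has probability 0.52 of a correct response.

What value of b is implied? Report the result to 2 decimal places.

P(θ) = 1 / (1 + exp(−a(θ − b)))
logit(0.52) = ln(0.52/0.48) = 0.0800
b = θ − logit/(a) = -2.31 − 0.0800/1.4000 = -2.3672

-2.37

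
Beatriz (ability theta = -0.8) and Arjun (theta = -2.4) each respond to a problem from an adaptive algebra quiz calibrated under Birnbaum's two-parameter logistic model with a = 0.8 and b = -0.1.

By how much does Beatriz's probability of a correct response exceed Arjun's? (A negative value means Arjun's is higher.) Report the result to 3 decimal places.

P(theta) = 1 / (1 + exp(−a(theta − b)))
P(Beatriz) = 0.3635  [exponent -0.5600]
P(Arjun) = 0.1371  [exponent -1.8400]
Difference = 0.3635 − 0.1371 = 0.2265

0.226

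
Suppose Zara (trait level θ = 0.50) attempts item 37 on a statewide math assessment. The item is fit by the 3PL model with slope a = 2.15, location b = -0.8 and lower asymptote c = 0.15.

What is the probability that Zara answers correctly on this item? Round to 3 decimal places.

0.951

P(θ) = c + (1 − c) · 1 / (1 + exp(−a(θ − b)))
Exponent: 2.15 × (0.50 − (-0.8)) = 2.7950
1/(1 + e^{-2.7950}) = 0.9424
P = 0.15 + 0.85 × 0.9424 = 0.9510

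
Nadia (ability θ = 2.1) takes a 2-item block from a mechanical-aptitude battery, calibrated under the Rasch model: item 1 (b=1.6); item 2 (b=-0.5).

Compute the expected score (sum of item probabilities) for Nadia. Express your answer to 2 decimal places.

P(θ) = 1 / (1 + exp(−(θ − b)))
P_1 = 1/(1+e^{-0.5000}) = 0.6225
P_2 = 1/(1+e^{-2.6000}) = 0.9309
E[score] = 0.6225 + 0.9309 = 1.5533

1.55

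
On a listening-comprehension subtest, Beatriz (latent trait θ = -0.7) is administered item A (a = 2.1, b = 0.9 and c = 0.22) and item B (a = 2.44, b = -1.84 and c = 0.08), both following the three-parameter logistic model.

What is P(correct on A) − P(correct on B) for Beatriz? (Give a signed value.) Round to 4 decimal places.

P(θ) = c + (1 − c) · 1 / (1 + exp(−a(θ − b)))
P_A = 0.2462
P_B = 0.9463
P_A − P_B = -0.7002

-0.7002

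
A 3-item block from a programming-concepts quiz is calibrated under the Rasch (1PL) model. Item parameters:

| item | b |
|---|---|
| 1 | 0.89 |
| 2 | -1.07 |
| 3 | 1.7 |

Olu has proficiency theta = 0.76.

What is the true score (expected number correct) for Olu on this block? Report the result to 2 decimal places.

1.61

P(theta) = 1 / (1 + exp(−(theta − b)))
P_1 = 1/(1+e^{0.1300}) = 0.4675
P_2 = 1/(1+e^{-1.8300}) = 0.8618
P_3 = 1/(1+e^{0.9400}) = 0.2809
E[score] = 0.4675 + 0.8618 + 0.2809 = 1.6102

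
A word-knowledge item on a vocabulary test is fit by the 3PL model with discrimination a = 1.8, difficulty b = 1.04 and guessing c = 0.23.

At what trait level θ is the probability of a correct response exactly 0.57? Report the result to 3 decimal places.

P(θ) = c + (1 − c) · 1 / (1 + exp(−a(θ − b)))
Remove guessing floor: (0.57 − 0.23)/(1 − 0.23) = 0.4416
logit = ln(0.4416/0.5584) = -0.2348
θ = b + logit/(a) = 1.04 + (-0.2348)/1.8000 = 0.9095

0.910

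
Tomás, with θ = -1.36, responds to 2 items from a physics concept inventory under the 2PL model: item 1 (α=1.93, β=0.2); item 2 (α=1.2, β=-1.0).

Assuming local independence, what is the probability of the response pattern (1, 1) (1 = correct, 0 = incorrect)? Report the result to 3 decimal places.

0.018

P(θ) = 1 / (1 + exp(−α(θ − β)))
P_1 = 1/(1+e^{3.0108}) = 0.0469
P_2 = 1/(1+e^{0.4320}) = 0.3936
L = P_1 × P_2 = 0.0469 × 0.3936 = 0.01848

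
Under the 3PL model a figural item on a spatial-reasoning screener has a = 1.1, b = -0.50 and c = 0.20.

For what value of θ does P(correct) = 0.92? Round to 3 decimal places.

P(θ) = c + (1 − c) · 1 / (1 + exp(−a(θ − b)))
Remove guessing floor: (0.92 − 0.20)/(1 − 0.20) = 0.9000
logit = ln(0.9000/0.1000) = 2.1972
θ = b + logit/(a) = -0.50 + 2.1972/1.1000 = 1.4975

1.497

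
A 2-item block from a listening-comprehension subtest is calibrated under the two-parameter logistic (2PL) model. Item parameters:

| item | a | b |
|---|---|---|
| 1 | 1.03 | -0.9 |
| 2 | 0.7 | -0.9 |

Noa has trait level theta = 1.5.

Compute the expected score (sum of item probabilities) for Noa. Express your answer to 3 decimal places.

P(theta) = 1 / (1 + exp(−a(theta − b)))
P_1 = 1/(1+e^{-2.4720}) = 0.9222
P_2 = 1/(1+e^{-1.6800}) = 0.8429
E[score] = 0.9222 + 0.8429 = 1.7651

1.765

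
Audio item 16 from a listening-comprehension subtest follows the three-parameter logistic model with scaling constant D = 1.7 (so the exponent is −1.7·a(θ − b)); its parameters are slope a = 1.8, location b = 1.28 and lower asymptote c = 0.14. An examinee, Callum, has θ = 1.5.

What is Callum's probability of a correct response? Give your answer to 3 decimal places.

P(θ) = c + (1 − c) · 1 / (1 + exp(−D·a(θ − b)))
Exponent: 1.7 × 1.8 × (1.5 − 1.28) = 0.6732
1/(1 + e^{-0.6732}) = 0.6622
P = 0.14 + 0.86 × 0.6622 = 0.7095

0.710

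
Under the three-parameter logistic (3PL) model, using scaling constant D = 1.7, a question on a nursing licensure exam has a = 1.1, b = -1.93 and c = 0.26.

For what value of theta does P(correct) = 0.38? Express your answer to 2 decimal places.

P(theta) = c + (1 − c) · 1 / (1 + exp(−D·a(theta − b)))
Remove guessing floor: (0.38 − 0.26)/(1 − 0.26) = 0.1622
logit = ln(0.1622/0.8378) = -1.6422
theta = b + logit/(1.7·a) = -1.93 + (-1.6422)/1.8700 = -2.8082

-2.81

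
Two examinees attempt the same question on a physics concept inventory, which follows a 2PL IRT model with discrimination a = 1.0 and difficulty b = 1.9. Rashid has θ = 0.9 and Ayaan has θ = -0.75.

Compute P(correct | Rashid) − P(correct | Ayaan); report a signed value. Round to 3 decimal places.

0.203

P(θ) = 1 / (1 + exp(−a(θ − b)))
P(Rashid) = 0.2689  [exponent -1.0000]
P(Ayaan) = 0.0660  [exponent -2.6500]
Difference = 0.2689 − 0.0660 = 0.2030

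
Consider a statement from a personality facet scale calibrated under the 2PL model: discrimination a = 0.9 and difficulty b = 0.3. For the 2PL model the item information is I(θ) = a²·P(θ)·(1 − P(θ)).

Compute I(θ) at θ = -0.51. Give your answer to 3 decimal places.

P = 1/(1+e^{0.7290}) = 0.3254
P(1−P) = 0.3254 × 0.6746 = 0.2195
I = a² × P(1−P) = 0.9² × 0.2195 = 0.17781

0.178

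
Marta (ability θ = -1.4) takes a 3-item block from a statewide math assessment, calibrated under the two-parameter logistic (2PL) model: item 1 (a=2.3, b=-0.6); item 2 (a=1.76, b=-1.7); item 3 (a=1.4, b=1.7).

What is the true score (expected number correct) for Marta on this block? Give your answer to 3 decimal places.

0.779

P(θ) = 1 / (1 + exp(−a(θ − b)))
P_1 = 1/(1+e^{1.8400}) = 0.1371
P_2 = 1/(1+e^{-0.5280}) = 0.6290
P_3 = 1/(1+e^{4.3400}) = 0.0129
E[score] = 0.1371 + 0.6290 + 0.0129 = 0.7789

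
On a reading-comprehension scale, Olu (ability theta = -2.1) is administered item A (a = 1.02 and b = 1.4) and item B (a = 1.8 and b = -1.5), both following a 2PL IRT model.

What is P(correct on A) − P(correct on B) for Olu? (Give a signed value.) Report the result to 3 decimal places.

-0.226

P(theta) = 1 / (1 + exp(−a(theta − b)))
P_A = 0.0274
P_B = 0.2535
P_A − P_B = -0.2261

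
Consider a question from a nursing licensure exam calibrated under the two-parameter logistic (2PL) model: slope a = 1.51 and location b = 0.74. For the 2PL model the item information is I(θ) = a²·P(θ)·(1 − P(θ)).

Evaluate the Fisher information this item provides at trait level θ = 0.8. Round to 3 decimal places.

0.569

P = 1/(1+e^{-0.0906}) = 0.5226
P(1−P) = 0.5226 × 0.4774 = 0.2495
I = a² × P(1−P) = 1.51² × 0.2495 = 0.56886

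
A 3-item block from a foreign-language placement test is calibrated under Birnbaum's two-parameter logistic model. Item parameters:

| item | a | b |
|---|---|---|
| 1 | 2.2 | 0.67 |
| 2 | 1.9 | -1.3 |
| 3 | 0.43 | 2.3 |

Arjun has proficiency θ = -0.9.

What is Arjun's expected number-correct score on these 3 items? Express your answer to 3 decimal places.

0.914

P(θ) = 1 / (1 + exp(−a(θ − b)))
P_1 = 1/(1+e^{3.4540}) = 0.0306
P_2 = 1/(1+e^{-0.7600}) = 0.6814
P_3 = 1/(1+e^{1.3760}) = 0.2017
E[score] = 0.0306 + 0.6814 + 0.2017 = 0.9137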